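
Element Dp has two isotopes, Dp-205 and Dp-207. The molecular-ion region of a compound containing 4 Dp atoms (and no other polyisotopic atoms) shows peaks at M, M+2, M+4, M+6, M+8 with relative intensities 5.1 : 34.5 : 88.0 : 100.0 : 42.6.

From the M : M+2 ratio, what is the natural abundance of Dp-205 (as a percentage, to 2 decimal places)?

37.16%

Let p = fractional abundance of Dp-205. I(M+2)/I(M) = [C(4,1)·p^3·(1−p)] / p^4 = 4·(1−p)/p = 34.5/5.1 = 6.7647
(1−p)/p = 6.7647/4 = 1.6912  ⇒  p = 1/(1 + 1.6912) = 0.3716
Dp-205: 37.16%, Dp-207: 62.84%.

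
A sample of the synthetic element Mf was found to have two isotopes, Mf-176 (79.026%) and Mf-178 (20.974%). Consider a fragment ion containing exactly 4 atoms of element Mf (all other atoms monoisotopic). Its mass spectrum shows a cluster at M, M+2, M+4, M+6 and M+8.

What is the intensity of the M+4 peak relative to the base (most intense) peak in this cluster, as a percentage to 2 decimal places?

Term probabilities: M 0.3900, M+2 0.4140, M+4 0.1648, M+6 0.0292, M+8 0.0019. Base peak = M+2.
P(M+2) = C(4,1) × 0.79026^3 × 0.20974^1 = 4 × 0.49352596 × 0.20974 = 0.414049 (base)
P(M+4) = C(4,2) × 0.79026^2 × 0.20974^2 = 6 × 0.62451087 × 0.04399087 = 0.164837
Relative intensity = 0.164837 / 0.414049 × 100 = 39.81

39.81%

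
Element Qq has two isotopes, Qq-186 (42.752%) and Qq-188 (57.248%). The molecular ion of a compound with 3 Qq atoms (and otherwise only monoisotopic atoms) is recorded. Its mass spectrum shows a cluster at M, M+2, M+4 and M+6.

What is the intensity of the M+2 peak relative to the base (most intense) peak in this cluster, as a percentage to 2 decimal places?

74.68%

(0.42752 + 0.57248)^3 gives M 0.0781, M+2 0.3139, M+4 0.4203, M+6 0.1876; the largest is M+4.
P(M+4) = C(3,2) × 0.42752^1 × 0.57248^2 = 3 × 0.42752 × 0.32773335 = 0.420338 (base)
P(M+2) = C(3,1) × 0.42752^2 × 0.57248^1 = 3 × 0.18277335 × 0.57248 = 0.313902
Relative intensity = 0.313902 / 0.420338 × 100 = 74.68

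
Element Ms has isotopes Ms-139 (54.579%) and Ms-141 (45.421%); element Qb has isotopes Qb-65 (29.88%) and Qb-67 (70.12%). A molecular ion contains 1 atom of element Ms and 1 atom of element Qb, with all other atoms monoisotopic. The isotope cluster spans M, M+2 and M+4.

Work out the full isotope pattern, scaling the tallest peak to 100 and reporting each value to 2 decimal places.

31.46 : 100.00 : 61.43

Element Ms pattern (n=1): 0.54579 : 0.45421
Element Qb pattern (n=1): 0.2988 : 0.7012
Convolve the two distributions (both contribute in 2-u steps):
  M: 0.54579×0.2988 = 0.163082
  M+2: 0.54579×0.7012 + 0.45421×0.2988 = 0.518426
  M+4: 0.45421×0.7012 = 0.318492
Scale to base peak (0.518426) = 100: 31.46 : 100.00 : 61.43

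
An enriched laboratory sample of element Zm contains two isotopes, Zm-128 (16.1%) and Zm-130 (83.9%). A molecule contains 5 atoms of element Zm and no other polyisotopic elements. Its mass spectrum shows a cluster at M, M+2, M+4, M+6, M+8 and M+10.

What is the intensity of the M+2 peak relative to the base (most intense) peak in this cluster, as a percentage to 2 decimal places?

0.68%

Term probabilities: M 0.0001, M+2 0.0028, M+4 0.0294, M+6 0.1531, M+8 0.3989, M+10 0.4157. Base peak = M+10.
P(M+10) = C(5,5) × 0.161^0 × 0.839^5 = 1 × 1.0000 × 0.41572851 = 0.415729 (base)
P(M+2) = C(5,1) × 0.161^4 × 0.839^1 = 5 × 0.0006719 × 0.8390 = 0.002819
Relative intensity = 0.002819 / 0.415729 × 100 = 0.68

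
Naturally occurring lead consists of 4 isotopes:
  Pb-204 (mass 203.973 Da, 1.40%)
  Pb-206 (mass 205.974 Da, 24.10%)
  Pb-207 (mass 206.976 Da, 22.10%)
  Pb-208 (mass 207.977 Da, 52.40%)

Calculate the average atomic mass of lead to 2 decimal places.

The abundance-weighted mean is 0.0140 × 203.973 + 0.2410 × 205.974 + 0.2210 × 206.976 + 0.5240 × 207.977
= 2.8556 + 49.6397 + 45.7417 + 108.9799 = 207.2169 Da

207.22 Da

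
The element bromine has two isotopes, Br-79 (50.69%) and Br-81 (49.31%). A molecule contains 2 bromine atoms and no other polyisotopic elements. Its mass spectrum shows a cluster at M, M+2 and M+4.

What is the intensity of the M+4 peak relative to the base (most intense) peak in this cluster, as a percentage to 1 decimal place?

48.6%

Term probabilities: M 0.2569, M+2 0.4999, M+4 0.2431. Base peak = M+2.
P(M+2) = C(2,1) × 0.5069^1 × 0.4931^1 = 2 × 0.5069 × 0.4931 = 0.499905 (base)
P(M+4) = C(2,2) × 0.5069^0 × 0.4931^2 = 1 × 1.0000 × 0.24314761 = 0.243148
Relative intensity = 0.243148 / 0.499905 × 100 = 48.6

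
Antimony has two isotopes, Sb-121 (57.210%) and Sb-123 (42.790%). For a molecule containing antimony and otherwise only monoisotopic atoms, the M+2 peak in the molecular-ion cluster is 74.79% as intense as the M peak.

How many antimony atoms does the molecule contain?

The M+2/M ratio from n Sb atoms is n · q/p = n · 0.42790/0.57210.
n = 0.7479 × 0.57210/0.42790 = 1.00 ≈ 1

1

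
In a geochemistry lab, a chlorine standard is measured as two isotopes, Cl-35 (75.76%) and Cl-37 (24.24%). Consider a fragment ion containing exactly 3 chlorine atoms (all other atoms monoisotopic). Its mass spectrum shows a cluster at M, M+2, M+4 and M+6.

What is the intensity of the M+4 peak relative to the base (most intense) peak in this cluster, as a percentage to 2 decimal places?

30.71%

(0.7576 + 0.2424)^3 gives M 0.4348, M+2 0.4174, M+4 0.1335, M+6 0.0142; the largest is M.
P(M) = C(3,0) × 0.7576^3 × 0.2424^0 = 1 × 0.4348304 × 1.0000 = 0.434830 (base)
P(M+4) = C(3,2) × 0.7576^1 × 0.2424^2 = 3 × 0.7576 × 0.05875776 = 0.133545
Relative intensity = 0.133545 / 0.434830 × 100 = 30.71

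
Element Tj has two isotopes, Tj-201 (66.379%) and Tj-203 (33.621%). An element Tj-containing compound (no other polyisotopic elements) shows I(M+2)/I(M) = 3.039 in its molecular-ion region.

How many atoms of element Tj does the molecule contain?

The M+2/M ratio from n Tj atoms is n · q/p = n · 0.33621/0.66379.
n = 3.039 × 0.66379/0.33621 = 6.00 ≈ 6

6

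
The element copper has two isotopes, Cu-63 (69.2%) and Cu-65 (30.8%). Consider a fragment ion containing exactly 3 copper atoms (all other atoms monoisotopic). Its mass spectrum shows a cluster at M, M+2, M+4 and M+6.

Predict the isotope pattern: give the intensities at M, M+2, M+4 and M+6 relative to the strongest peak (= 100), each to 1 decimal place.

The 3 Cu atoms are independent, so intensities follow the terms of (0.692 + 0.308)^3.
P(M) = 0.692^3 = 0.331374
P(M+2) = 3 × 0.692^2 × 0.308^1 = 0.442470
P(M+4) = 3 × 0.692^1 × 0.308^2 = 0.196938
P(M+6) = 0.308^3 = 0.029218
The M+2 peak is largest (0.442470); scaling to 100 gives 74.9 : 100.0 : 44.5 : 6.6.

74.9 : 100.0 : 44.5 : 6.6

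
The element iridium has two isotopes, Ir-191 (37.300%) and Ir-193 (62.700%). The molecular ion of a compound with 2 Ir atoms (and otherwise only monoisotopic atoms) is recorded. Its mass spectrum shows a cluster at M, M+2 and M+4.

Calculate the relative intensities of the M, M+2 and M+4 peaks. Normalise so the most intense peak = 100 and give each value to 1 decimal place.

29.7 : 100.0 : 84.0

Expanding (0.37300 + 0.62700)^2:
P(M) = 0.37300^2 = 0.139129
P(M+2) = 2 × 0.37300^1 × 0.62700^1 = 0.467742
P(M+4) = 0.62700^2 = 0.393129
The M+2 peak is largest (0.467742); scaling to 100 gives 29.7 : 100.0 : 84.0.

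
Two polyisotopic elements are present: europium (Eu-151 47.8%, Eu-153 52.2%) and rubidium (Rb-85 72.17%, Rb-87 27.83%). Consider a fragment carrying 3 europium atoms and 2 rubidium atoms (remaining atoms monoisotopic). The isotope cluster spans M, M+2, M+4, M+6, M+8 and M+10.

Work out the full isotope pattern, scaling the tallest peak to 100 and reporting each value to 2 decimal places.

Europium pattern (n=3): 0.10921535 : 0.35780594 : 0.39074206 : 0.14223665
Rubidium pattern (n=2): 0.52085089 : 0.40169822 : 0.07745089
Convolve the two distributions (both contribute in 2-u steps):
  M: 0.10921535×0.52085089 = 0.056885
  M+2: 0.10921535×0.40169822 + 0.35780594×0.52085089 = 0.230235
  M+4: 0.10921535×0.07745089 + 0.35780594×0.40169822 + 0.39074206×0.52085089 = 0.355707
  M+6: 0.35780594×0.07745089 + 0.39074206×0.40169822 + 0.14223665×0.52085089 = 0.258757
  M+8: 0.39074206×0.07745089 + 0.14223665×0.40169822 = 0.087400
  M+10: 0.14223665×0.07745089 = 0.011016
Scale to base peak (0.355707) = 100: 15.99 : 64.73 : 100.00 : 72.74 : 24.57 : 3.10

15.99 : 64.73 : 100.00 : 72.74 : 24.57 : 3.10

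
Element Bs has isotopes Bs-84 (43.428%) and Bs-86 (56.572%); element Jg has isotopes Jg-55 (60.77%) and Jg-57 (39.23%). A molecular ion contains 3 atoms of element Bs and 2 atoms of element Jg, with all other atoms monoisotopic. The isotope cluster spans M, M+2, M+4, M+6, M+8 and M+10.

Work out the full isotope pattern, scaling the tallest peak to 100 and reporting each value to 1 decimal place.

Element Bs pattern (n=3): 0.08190483 : 0.32008288 : 0.41695977 : 0.18105253
Element Jg pattern (n=2): 0.36929929 : 0.47680142 : 0.15389929
Convolve the two distributions (both contribute in 2-u steps):
  M: 0.08190483×0.36929929 = 0.030247
  M+2: 0.08190483×0.47680142 + 0.32008288×0.36929929 = 0.157259
  M+4: 0.08190483×0.15389929 + 0.32008288×0.47680142 + 0.41695977×0.36929929 = 0.319204
  M+6: 0.32008288×0.15389929 + 0.41695977×0.47680142 + 0.18105253×0.36929929 = 0.314930
  M+8: 0.41695977×0.15389929 + 0.18105253×0.47680142 = 0.150496
  M+10: 0.18105253×0.15389929 = 0.027864
Scale to base peak (0.319204) = 100: 9.5 : 49.3 : 100.0 : 98.7 : 47.1 : 8.7

9.5 : 49.3 : 100.0 : 98.7 : 47.1 : 8.7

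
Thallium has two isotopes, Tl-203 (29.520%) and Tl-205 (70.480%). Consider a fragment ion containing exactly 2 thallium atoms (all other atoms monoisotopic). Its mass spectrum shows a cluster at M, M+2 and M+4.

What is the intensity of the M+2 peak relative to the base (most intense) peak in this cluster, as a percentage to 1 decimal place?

83.8%

Term probabilities: M 0.0871, M+2 0.4161, M+4 0.4967. Base peak = M+4.
P(M+4) = C(2,2) × 0.29520^0 × 0.70480^2 = 1 × 1.0000 × 0.49674304 = 0.496743 (base)
P(M+2) = C(2,1) × 0.29520^1 × 0.70480^1 = 2 × 0.2952 × 0.7048 = 0.416114
Relative intensity = 0.416114 / 0.496743 × 100 = 83.8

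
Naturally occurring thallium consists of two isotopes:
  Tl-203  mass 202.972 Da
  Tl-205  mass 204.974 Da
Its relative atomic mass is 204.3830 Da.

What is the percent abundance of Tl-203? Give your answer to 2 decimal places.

With x = fraction of Tl-203 (so Tl-205 is 1 − x):
202.972·x + 204.974·(1 − x) = 204.3830
(202.972 − 204.974)·x = 204.3830 − 204.974
x = -0.5910 / -2.002 = 0.29520 → 29.52% Tl-203, 70.48% Tl-205.

29.52%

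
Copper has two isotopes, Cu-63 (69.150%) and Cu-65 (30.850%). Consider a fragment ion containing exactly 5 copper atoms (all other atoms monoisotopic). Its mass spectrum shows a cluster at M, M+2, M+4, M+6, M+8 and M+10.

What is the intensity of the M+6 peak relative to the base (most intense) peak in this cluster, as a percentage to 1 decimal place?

39.8%

Term probabilities: M 0.1581, M+2 0.3527, M+4 0.3147, M+6 0.1404, M+8 0.0313, M+10 0.0028. Base peak = M+2.
P(M+2) = C(5,1) × 0.69150^4 × 0.30850^1 = 5 × 0.2286487 × 0.3085 = 0.352691 (base)
P(M+6) = C(5,3) × 0.69150^2 × 0.30850^3 = 10 × 0.47817225 × 0.02936064 = 0.140394
Relative intensity = 0.140394 / 0.352691 × 100 = 39.8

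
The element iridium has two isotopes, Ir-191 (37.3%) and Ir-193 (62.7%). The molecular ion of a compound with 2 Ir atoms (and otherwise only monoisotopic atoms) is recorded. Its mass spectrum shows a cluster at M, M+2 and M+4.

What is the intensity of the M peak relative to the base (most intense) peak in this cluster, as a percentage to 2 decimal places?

Term probabilities: M 0.1391, M+2 0.4677, M+4 0.3931. Base peak = M+2.
P(M+2) = C(2,1) × 0.373^1 × 0.627^1 = 2 × 0.3730 × 0.6270 = 0.467742 (base)
P(M) = C(2,0) × 0.373^2 × 0.627^0 = 1 × 0.139129 × 1.0000 = 0.139129
Relative intensity = 0.139129 / 0.467742 × 100 = 29.74

29.74%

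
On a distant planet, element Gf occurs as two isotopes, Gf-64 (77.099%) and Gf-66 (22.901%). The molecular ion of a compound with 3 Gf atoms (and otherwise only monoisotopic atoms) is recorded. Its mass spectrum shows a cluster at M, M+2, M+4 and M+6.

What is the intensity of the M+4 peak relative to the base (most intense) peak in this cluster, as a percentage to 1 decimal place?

(0.77099 + 0.22901)^3 gives M 0.4583, M+2 0.4084, M+4 0.1213, M+6 0.0120; the largest is M.
P(M) = C(3,0) × 0.77099^3 × 0.22901^0 = 1 × 0.45829618 × 1.0000 = 0.458296 (base)
P(M+4) = C(3,2) × 0.77099^1 × 0.22901^2 = 3 × 0.77099 × 0.05244558 = 0.121305
Relative intensity = 0.121305 / 0.458296 × 100 = 26.5

26.5%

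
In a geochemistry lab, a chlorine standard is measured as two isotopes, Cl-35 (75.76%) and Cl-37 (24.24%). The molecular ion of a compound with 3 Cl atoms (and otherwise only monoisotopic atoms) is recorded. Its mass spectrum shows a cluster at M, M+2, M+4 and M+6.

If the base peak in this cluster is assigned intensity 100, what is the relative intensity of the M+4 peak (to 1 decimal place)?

Binomial terms of (0.7576 + 0.2424)^3: M 0.4348, M+2 0.4174, M+4 0.1335, M+6 0.0142 → M is the base peak.
P(M) = C(3,0) × 0.7576^3 × 0.2424^0 = 1 × 0.4348304 × 1.0000 = 0.434830 (base)
P(M+4) = C(3,2) × 0.7576^1 × 0.2424^2 = 3 × 0.7576 × 0.05875776 = 0.133545
Relative intensity = 0.133545 / 0.434830 × 100 = 30.7

30.7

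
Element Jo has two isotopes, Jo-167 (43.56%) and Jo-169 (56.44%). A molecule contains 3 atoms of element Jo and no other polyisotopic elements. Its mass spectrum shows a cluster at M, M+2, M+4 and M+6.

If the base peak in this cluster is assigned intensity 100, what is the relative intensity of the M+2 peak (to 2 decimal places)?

77.18

Binomial terms of (0.4356 + 0.5644)^3: M 0.0827, M+2 0.3213, M+4 0.4163, M+6 0.1798 → M+4 is the base peak.
P(M+4) = C(3,2) × 0.4356^1 × 0.5644^2 = 3 × 0.4356 × 0.31854736 = 0.416278 (base)
P(M+2) = C(3,1) × 0.4356^2 × 0.5644^1 = 3 × 0.18974736 × 0.5644 = 0.321280
Relative intensity = 0.321280 / 0.416278 × 100 = 77.18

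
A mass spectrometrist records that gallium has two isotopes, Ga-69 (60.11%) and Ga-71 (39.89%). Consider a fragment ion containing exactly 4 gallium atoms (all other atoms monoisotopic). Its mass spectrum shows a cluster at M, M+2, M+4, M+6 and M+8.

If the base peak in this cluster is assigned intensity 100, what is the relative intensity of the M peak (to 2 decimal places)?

Term probabilities: M 0.1306, M+2 0.3465, M+4 0.3450, M+6 0.1526, M+8 0.0253. Base peak = M+2.
P(M+2) = C(4,1) × 0.6011^3 × 0.3989^1 = 4 × 0.21719018 × 0.3989 = 0.346549 (base)
P(M) = C(4,0) × 0.6011^4 × 0.3989^0 = 1 × 0.13055302 × 1.0000 = 0.130553
Relative intensity = 0.130553 / 0.346549 × 100 = 37.67

37.67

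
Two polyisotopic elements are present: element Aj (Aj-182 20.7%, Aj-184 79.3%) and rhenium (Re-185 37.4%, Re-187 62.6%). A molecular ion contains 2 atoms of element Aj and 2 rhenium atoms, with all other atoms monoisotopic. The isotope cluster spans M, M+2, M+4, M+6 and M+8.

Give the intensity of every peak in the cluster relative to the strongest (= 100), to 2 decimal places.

Element Aj pattern (n=2): 0.042849 : 0.328302 : 0.628849
Rhenium pattern (n=2): 0.139876 : 0.468248 : 0.391876
Convolve the two distributions (both contribute in 2-u steps):
  M: 0.042849×0.139876 = 0.005994
  M+2: 0.042849×0.468248 + 0.328302×0.139876 = 0.065986
  M+4: 0.042849×0.391876 + 0.328302×0.468248 + 0.628849×0.139876 = 0.258479
  M+6: 0.328302×0.391876 + 0.628849×0.468248 = 0.423111
  M+8: 0.628849×0.391876 = 0.246431
Scale to base peak (0.423111) = 100: 1.42 : 15.60 : 61.09 : 100.00 : 58.24

1.42 : 15.60 : 61.09 : 100.00 : 58.24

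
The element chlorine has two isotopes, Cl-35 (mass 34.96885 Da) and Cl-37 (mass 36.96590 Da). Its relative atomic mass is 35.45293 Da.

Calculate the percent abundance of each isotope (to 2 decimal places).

Cl-35: 75.76%, Cl-37: 24.24%

Let x be the fractional abundance of Cl-35; then Cl-37 has abundance 1 − x.
34.96885·x + 36.96590·(1 − x) = 35.45293
(34.96885 − 36.96590)·x = 35.45293 − 36.96590
x = -1.51297 / -1.99705 = 0.75760 → 75.76% Cl-35, 24.24% Cl-37.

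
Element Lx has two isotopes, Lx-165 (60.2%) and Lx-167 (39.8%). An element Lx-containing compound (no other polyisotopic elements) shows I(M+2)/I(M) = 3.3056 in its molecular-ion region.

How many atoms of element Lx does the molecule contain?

With n Lx atoms, P(M+2)/P(M) = C(n,1)·p^(n−1)q / p^n = n·q/p = n · 0.398/0.602.
n = 3.3056 × 0.602/0.398 = 5.00 ≈ 5

5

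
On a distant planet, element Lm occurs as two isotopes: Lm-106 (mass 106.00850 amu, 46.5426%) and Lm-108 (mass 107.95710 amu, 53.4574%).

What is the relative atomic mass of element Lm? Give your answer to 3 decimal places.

The abundance-weighted mean is 0.465426 × 106.00850 + 0.534574 × 107.95710
= 49.339112 + 57.711059 = 107.050171 amu

107.050 amu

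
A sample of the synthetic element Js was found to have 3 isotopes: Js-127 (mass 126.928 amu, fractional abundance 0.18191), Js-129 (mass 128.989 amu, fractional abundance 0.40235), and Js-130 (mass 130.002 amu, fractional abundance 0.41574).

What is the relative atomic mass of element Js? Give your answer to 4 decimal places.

129.0352 amu

Ar = Σ fᵢ·mᵢ = 0.18191 × 126.928 + 0.40235 × 128.989 + 0.41574 × 130.002
= 23.08947 + 51.89872 + 54.04703 = 129.03522 amu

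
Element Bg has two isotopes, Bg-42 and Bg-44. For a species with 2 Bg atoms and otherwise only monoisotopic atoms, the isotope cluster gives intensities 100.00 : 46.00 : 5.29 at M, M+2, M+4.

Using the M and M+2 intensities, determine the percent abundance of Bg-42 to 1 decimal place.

If p is the fraction of Bg that is Bg-42, then I(M+2)/I(M) = [C(2,1)·p^1·(1−p)] / p^2 = 2·(1−p)/p = 46.00/100.00 = 0.4600
(1−p)/p = 0.4600/2 = 0.2300  ⇒  p = 1/(1 + 0.2300) = 0.8130
Bg-42: 81.3%, Bg-44: 18.7%.

81.3%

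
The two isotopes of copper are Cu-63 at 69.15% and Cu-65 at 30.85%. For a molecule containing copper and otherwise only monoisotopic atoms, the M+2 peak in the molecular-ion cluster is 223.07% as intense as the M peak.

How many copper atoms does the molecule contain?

The M+2/M ratio from n Cu atoms is n · q/p = n · 0.3085/0.6915.
n = 2.2307 × 0.6915/0.3085 = 5.00 ≈ 5

5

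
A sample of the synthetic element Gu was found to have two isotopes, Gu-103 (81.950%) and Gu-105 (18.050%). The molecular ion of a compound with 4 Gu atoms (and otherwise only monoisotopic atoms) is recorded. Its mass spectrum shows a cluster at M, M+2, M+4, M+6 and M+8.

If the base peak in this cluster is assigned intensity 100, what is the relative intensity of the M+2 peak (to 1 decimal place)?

88.1

Binomial terms of (0.81950 + 0.18050)^4: M 0.4510, M+2 0.3974, M+4 0.1313, M+6 0.0193, M+8 0.0011 → M is the base peak.
P(M) = C(4,0) × 0.81950^4 × 0.18050^0 = 1 × 0.45102003 × 1.0000 = 0.451020 (base)
P(M+2) = C(4,1) × 0.81950^3 × 0.18050^1 = 4 × 0.55036001 × 0.1805 = 0.397360
Relative intensity = 0.397360 / 0.451020 × 100 = 88.1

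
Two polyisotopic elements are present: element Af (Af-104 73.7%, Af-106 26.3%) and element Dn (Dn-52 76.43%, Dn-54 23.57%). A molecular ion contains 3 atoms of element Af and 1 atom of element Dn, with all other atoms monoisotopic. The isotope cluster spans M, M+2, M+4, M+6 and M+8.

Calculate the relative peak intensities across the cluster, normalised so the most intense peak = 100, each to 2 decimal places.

Element Af pattern (n=3): 0.40031555 : 0.42856034 : 0.15293266 : 0.01819145
Element Dn pattern (n=1): 0.7643 : 0.2357
Convolve the two distributions (both contribute in 2-u steps):
  M: 0.40031555×0.7643 = 0.305961
  M+2: 0.40031555×0.2357 + 0.42856034×0.7643 = 0.421903
  M+4: 0.42856034×0.2357 + 0.15293266×0.7643 = 0.217898
  M+6: 0.15293266×0.2357 + 0.01819145×0.7643 = 0.049950
  M+8: 0.01819145×0.2357 = 0.004288
Scale to base peak (0.421903) = 100: 72.52 : 100.00 : 51.65 : 11.84 : 1.02

72.52 : 100.00 : 51.65 : 11.84 : 1.02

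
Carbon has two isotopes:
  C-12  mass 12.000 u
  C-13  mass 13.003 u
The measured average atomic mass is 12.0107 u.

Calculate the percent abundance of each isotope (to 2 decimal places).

C-12: 98.93%, C-13: 1.07%

With x = fraction of C-12 (so C-13 is 1 − x):
12.000·x + 13.003·(1 − x) = 12.0107
(12.000 − 13.003)·x = 12.0107 − 13.003
x = -0.9923 / -1.003 = 0.98933 → 98.93% C-12, 1.07% C-13.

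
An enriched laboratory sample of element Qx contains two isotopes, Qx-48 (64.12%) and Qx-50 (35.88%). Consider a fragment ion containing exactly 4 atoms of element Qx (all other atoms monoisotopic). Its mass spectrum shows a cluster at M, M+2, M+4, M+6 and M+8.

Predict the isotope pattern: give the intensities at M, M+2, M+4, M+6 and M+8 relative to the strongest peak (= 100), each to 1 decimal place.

44.7 : 100.0 : 83.9 : 31.3 : 4.4

The 4 Qx atoms are independent, so intensities follow the terms of (0.6412 + 0.3588)^4.
P(M) = 0.6412^4 = 0.169034
P(M+2) = 4 × 0.6412^3 × 0.3588^1 = 0.378349
P(M+4) = 6 × 0.6412^2 × 0.3588^2 = 0.317573
P(M+6) = 4 × 0.6412^1 × 0.3588^3 = 0.118471
P(M+8) = 0.3588^4 = 0.016573
The M+2 peak is largest (0.378349); scaling to 100 gives 44.7 : 100.0 : 83.9 : 31.3 : 4.4.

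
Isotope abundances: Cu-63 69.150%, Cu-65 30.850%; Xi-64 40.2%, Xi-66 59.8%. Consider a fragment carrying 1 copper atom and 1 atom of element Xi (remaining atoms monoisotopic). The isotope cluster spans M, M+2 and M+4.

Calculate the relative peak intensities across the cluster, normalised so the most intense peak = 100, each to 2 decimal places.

Copper pattern (n=1): 0.6915 : 0.3085
Element Xi pattern (n=1): 0.4020 : 0.5980
Convolve the two distributions (both contribute in 2-u steps):
  M: 0.6915×0.4020 = 0.277983
  M+2: 0.6915×0.5980 + 0.3085×0.4020 = 0.537534
  M+4: 0.3085×0.5980 = 0.184483
Scale to base peak (0.537534) = 100: 51.71 : 100.00 : 34.32

51.71 : 100.00 : 34.32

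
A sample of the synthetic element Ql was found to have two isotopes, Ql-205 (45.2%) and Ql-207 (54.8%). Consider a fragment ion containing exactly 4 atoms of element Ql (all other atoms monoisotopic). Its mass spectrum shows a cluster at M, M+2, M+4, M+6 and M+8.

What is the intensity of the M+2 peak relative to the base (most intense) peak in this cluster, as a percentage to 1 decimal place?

Term probabilities: M 0.0417, M+2 0.2024, M+4 0.3681, M+6 0.2975, M+8 0.0902. Base peak = M+4.
P(M+4) = C(4,2) × 0.452^2 × 0.548^2 = 6 × 0.204304 × 0.300304 = 0.368120 (base)
P(M+2) = C(4,1) × 0.452^3 × 0.548^1 = 4 × 0.09234541 × 0.5480 = 0.202421
Relative intensity = 0.202421 / 0.368120 × 100 = 55.0

55.0%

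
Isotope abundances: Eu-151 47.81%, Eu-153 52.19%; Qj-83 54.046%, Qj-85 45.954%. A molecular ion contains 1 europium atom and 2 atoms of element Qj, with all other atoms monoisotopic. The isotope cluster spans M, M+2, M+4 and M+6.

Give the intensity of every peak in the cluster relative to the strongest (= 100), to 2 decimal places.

Europium pattern (n=1): 0.4781 : 0.5219
Element Qj pattern (n=2): 0.29209701 : 0.49672598 : 0.21117701
Convolve the two distributions (both contribute in 2-u steps):
  M: 0.4781×0.29209701 = 0.139652
  M+2: 0.4781×0.49672598 + 0.5219×0.29209701 = 0.389930
  M+4: 0.4781×0.21117701 + 0.5219×0.49672598 = 0.360205
  M+6: 0.5219×0.21117701 = 0.110213
Scale to base peak (0.389930) = 100: 35.81 : 100.00 : 92.38 : 28.26

35.81 : 100.00 : 92.38 : 28.26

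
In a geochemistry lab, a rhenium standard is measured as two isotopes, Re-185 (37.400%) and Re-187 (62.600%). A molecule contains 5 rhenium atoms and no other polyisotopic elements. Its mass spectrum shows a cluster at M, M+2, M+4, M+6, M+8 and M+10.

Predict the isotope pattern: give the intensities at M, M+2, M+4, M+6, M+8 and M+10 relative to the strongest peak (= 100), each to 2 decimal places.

2.13 : 17.85 : 59.74 : 100.00 : 83.69 : 28.02

Each Re atom is independently Re-185 (p = 0.37400) or Re-187 (q = 0.62600); the cluster is the binomial expansion (p + q)^5.
P(M) = 0.37400^5 = 0.007317
P(M+2) = 5 × 0.37400^4 × 0.62600^1 = 0.061239
P(M+4) = 10 × 0.37400^3 × 0.62600^2 = 0.205005
P(M+6) = 10 × 0.37400^2 × 0.62600^3 = 0.343136
P(M+8) = 5 × 0.37400^1 × 0.62600^4 = 0.287170
P(M+10) = 0.62600^5 = 0.096133
The M+6 peak is largest (0.343136); scaling to 100 gives 2.13 : 17.85 : 59.74 : 100.00 : 83.69 : 28.02.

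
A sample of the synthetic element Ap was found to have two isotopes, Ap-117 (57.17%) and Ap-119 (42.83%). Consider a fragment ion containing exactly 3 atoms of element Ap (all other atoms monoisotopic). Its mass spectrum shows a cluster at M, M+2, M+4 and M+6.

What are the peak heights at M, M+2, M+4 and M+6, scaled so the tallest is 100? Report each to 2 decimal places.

44.49 : 100.00 : 74.92 : 18.71

The 3 Ap atoms are independent, so intensities follow the terms of (0.5717 + 0.4283)^3.
P(M) = 0.5717^3 = 0.186855
P(M+2) = 3 × 0.5717^2 × 0.4283^1 = 0.419958
P(M+4) = 3 × 0.5717^1 × 0.4283^2 = 0.314619
P(M+6) = 0.4283^3 = 0.078568
The M+2 peak is largest (0.419958); scaling to 100 gives 44.49 : 100.00 : 74.92 : 18.71.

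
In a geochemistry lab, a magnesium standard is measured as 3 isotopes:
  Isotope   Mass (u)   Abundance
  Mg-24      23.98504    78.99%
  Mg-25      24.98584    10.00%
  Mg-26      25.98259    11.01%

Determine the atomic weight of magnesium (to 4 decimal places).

Average mass = Σ (abundance × isotope mass) = 0.7899 × 23.98504 + 0.1000 × 24.98584 + 0.1101 × 25.98259
= 18.945783 + 2.498584 + 2.860683 = 24.305050 u

24.3051 u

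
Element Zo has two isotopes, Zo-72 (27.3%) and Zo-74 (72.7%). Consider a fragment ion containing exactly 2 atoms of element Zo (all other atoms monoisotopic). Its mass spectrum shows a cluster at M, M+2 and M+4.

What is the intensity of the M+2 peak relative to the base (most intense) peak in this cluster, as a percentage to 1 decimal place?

75.1%

Term probabilities: M 0.0745, M+2 0.3969, M+4 0.5285. Base peak = M+4.
P(M+4) = C(2,2) × 0.273^0 × 0.727^2 = 1 × 1.0000 × 0.528529 = 0.528529 (base)
P(M+2) = C(2,1) × 0.273^1 × 0.727^1 = 2 × 0.2730 × 0.7270 = 0.396942
Relative intensity = 0.396942 / 0.528529 × 100 = 75.1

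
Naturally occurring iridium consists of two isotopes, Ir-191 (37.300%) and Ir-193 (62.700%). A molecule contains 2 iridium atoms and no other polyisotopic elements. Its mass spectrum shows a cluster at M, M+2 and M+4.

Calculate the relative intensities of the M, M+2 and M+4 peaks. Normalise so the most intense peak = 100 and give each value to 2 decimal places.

Expanding (0.37300 + 0.62700)^2:
P(M) = 0.37300^2 = 0.139129
P(M+2) = 2 × 0.37300^1 × 0.62700^1 = 0.467742
P(M+4) = 0.62700^2 = 0.393129
The M+2 peak is largest (0.467742); scaling to 100 gives 29.74 : 100.00 : 84.05.

29.74 : 100.00 : 84.05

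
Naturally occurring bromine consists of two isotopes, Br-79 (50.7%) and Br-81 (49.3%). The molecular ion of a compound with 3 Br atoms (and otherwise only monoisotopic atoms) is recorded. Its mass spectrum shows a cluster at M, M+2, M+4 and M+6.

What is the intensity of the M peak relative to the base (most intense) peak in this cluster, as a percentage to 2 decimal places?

34.28%

Binomial terms of (0.507 + 0.493)^3: M 0.1303, M+2 0.3802, M+4 0.3697, M+6 0.1198 → M+2 is the base peak.
P(M+2) = C(3,1) × 0.507^2 × 0.493^1 = 3 × 0.257049 × 0.4930 = 0.380175 (base)
P(M) = C(3,0) × 0.507^3 × 0.493^0 = 1 × 0.13032384 × 1.0000 = 0.130324
Relative intensity = 0.130324 / 0.380175 × 100 = 34.28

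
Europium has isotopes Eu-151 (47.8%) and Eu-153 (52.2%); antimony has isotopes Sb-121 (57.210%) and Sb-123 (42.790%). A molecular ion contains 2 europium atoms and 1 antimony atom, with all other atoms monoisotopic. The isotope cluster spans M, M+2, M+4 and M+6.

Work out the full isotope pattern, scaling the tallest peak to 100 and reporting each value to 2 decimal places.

34.11 : 100.00 : 96.39 : 30.42

Europium pattern (n=2): 0.228484 : 0.499032 : 0.272484
Antimony pattern (n=1): 0.5721 : 0.4279
Convolve the two distributions (both contribute in 2-u steps):
  M: 0.228484×0.5721 = 0.130716
  M+2: 0.228484×0.4279 + 0.499032×0.5721 = 0.383265
  M+4: 0.499032×0.4279 + 0.272484×0.5721 = 0.369424
  M+6: 0.272484×0.4279 = 0.116596
Scale to base peak (0.383265) = 100: 34.11 : 100.00 : 96.39 : 30.42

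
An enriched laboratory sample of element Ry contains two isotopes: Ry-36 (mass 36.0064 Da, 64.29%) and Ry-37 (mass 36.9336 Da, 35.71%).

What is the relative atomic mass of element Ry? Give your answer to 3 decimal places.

36.338 Da

The abundance-weighted mean is 0.6429 × 36.0064 + 0.3571 × 36.9336
= 23.14851 + 13.18899 = 36.33750 Da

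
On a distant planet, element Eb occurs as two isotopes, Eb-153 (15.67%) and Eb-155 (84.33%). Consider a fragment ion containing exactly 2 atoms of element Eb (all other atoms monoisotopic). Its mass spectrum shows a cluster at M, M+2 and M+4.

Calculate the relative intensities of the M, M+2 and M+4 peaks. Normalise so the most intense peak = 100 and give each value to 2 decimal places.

3.45 : 37.16 : 100.00

Each Eb atom is independently Eb-153 (p = 0.1567) or Eb-155 (q = 0.8433); the cluster is the binomial expansion (p + q)^2.
P(M) = 0.1567^2 = 0.024555
P(M+2) = 2 × 0.1567^1 × 0.8433^1 = 0.264290
P(M+4) = 0.8433^2 = 0.711155
The M+4 peak is largest (0.711155); scaling to 100 gives 3.45 : 37.16 : 100.00.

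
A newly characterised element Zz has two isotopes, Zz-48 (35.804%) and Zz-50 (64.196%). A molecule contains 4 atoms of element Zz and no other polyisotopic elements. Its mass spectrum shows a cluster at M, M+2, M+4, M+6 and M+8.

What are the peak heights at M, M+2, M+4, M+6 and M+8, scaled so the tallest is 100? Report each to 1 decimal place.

Each Zz atom is independently Zz-48 (p = 0.35804) or Zz-50 (q = 0.64196); the cluster is the binomial expansion (p + q)^4.
P(M) = 0.35804^4 = 0.016433
P(M+2) = 4 × 0.35804^3 × 0.64196^1 = 0.117859
P(M+4) = 6 × 0.35804^2 × 0.64196^2 = 0.316979
P(M+6) = 4 × 0.35804^1 × 0.64196^3 = 0.378892
P(M+8) = 0.64196^4 = 0.169837
The M+6 peak is largest (0.378892); scaling to 100 gives 4.3 : 31.1 : 83.7 : 100.0 : 44.8.

4.3 : 31.1 : 83.7 : 100.0 : 44.8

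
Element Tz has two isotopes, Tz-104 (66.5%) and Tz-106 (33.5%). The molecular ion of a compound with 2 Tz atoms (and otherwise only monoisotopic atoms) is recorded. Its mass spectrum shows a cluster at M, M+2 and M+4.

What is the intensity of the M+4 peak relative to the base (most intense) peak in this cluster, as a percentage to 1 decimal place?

Binomial terms of (0.665 + 0.335)^2: M 0.4422, M+2 0.4456, M+4 0.1122 → M+2 is the base peak.
P(M+2) = C(2,1) × 0.665^1 × 0.335^1 = 2 × 0.6650 × 0.3350 = 0.445550 (base)
P(M+4) = C(2,2) × 0.665^0 × 0.335^2 = 1 × 1.0000 × 0.112225 = 0.112225
Relative intensity = 0.112225 / 0.445550 × 100 = 25.2

25.2%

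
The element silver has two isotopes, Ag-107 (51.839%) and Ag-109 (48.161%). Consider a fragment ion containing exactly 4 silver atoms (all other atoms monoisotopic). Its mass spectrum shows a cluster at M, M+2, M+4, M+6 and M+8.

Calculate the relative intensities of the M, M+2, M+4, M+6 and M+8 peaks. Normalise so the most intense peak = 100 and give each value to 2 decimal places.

Each Ag atom is independently Ag-107 (p = 0.51839) or Ag-109 (q = 0.48161); the cluster is the binomial expansion (p + q)^4.
P(M) = 0.51839^4 = 0.072215
P(M+2) = 4 × 0.51839^3 × 0.48161^1 = 0.268365
P(M+4) = 6 × 0.51839^2 × 0.48161^2 = 0.373986
P(M+6) = 4 × 0.51839^1 × 0.48161^3 = 0.231634
P(M+8) = 0.48161^4 = 0.053800
The M+4 peak is largest (0.373986); scaling to 100 gives 19.31 : 71.76 : 100.00 : 61.94 : 14.39.

19.31 : 71.76 : 100.00 : 61.94 : 14.39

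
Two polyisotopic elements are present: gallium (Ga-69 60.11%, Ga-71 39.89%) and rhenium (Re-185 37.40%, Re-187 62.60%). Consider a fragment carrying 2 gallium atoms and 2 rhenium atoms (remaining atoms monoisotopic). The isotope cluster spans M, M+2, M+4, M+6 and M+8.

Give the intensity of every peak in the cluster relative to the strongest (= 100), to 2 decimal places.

13.01 : 60.83 : 100.00 : 67.57 : 16.05

Gallium pattern (n=2): 0.36132121 : 0.47955758 : 0.15912121
Rhenium pattern (n=2): 0.139876 : 0.468248 : 0.391876
Convolve the two distributions (both contribute in 2-u steps):
  M: 0.36132121×0.139876 = 0.050540
  M+2: 0.36132121×0.468248 + 0.47955758×0.139876 = 0.236267
  M+4: 0.36132121×0.391876 + 0.47955758×0.468248 + 0.15912121×0.139876 = 0.388402
  M+6: 0.47955758×0.391876 + 0.15912121×0.468248 = 0.262435
  M+8: 0.15912121×0.391876 = 0.062356
Scale to base peak (0.388402) = 100: 13.01 : 60.83 : 100.00 : 67.57 : 16.05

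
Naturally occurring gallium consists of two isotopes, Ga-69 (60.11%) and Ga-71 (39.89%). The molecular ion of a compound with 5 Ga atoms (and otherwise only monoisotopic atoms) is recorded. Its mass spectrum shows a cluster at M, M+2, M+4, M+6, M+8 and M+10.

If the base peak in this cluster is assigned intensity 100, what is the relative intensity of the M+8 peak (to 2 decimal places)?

Term probabilities: M 0.0785, M+2 0.2604, M+4 0.3456, M+6 0.2293, M+8 0.0761, M+10 0.0101. Base peak = M+4.
P(M+4) = C(5,2) × 0.6011^3 × 0.3989^2 = 10 × 0.21719018 × 0.15912121 = 0.345596 (base)
P(M+8) = C(5,4) × 0.6011^1 × 0.3989^4 = 5 × 0.6011 × 0.02531956 = 0.076098
Relative intensity = 0.076098 / 0.345596 × 100 = 22.02

22.02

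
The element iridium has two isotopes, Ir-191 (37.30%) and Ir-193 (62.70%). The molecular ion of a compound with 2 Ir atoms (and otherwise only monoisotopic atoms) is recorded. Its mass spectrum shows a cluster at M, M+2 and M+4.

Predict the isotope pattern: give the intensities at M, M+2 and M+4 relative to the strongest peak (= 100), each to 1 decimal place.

29.7 : 100.0 : 84.0

The 2 Ir atoms are independent, so intensities follow the terms of (0.3730 + 0.6270)^2.
P(M) = 0.3730^2 = 0.139129
P(M+2) = 2 × 0.3730^1 × 0.6270^1 = 0.467742
P(M+4) = 0.6270^2 = 0.393129
The M+2 peak is largest (0.467742); scaling to 100 gives 29.7 : 100.0 : 84.0.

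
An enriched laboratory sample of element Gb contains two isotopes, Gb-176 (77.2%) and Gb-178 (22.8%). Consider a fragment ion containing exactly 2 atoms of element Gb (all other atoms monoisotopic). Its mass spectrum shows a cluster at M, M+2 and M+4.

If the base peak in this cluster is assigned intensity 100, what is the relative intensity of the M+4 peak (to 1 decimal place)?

Term probabilities: M 0.5960, M+2 0.3520, M+4 0.0520. Base peak = M.
P(M) = C(2,0) × 0.772^2 × 0.228^0 = 1 × 0.595984 × 1.0000 = 0.595984 (base)
P(M+4) = C(2,2) × 0.772^0 × 0.228^2 = 1 × 1.0000 × 0.051984 = 0.051984
Relative intensity = 0.051984 / 0.595984 × 100 = 8.7

8.7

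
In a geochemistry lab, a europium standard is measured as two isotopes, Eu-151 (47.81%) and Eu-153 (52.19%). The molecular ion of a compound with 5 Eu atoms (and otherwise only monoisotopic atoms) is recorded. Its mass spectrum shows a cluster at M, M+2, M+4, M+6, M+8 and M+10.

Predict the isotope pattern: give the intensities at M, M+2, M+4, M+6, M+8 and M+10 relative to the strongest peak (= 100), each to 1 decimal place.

Each Eu atom is independently Eu-151 (p = 0.4781) or Eu-153 (q = 0.5219); the cluster is the binomial expansion (p + q)^5.
P(M) = 0.4781^5 = 0.024980
P(M+2) = 5 × 0.4781^4 × 0.5219^1 = 0.136343
P(M+4) = 10 × 0.4781^3 × 0.5219^2 = 0.297667
P(M+6) = 10 × 0.4781^2 × 0.5219^3 = 0.324937
P(M+8) = 5 × 0.4781^1 × 0.5219^4 = 0.177353
P(M+10) = 0.5219^5 = 0.038720
The M+6 peak is largest (0.324937); scaling to 100 gives 7.7 : 42.0 : 91.6 : 100.0 : 54.6 : 11.9.

7.7 : 42.0 : 91.6 : 100.0 : 54.6 : 11.9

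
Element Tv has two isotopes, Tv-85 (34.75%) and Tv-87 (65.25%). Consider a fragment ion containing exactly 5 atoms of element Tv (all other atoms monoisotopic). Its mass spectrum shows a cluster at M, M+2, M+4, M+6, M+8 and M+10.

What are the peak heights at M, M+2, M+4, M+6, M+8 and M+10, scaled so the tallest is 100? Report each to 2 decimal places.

1.51 : 14.18 : 53.26 : 100.00 : 93.88 : 35.26

The 5 Tv atoms are independent, so intensities follow the terms of (0.3475 + 0.6525)^5.
P(M) = 0.3475^5 = 0.005067
P(M+2) = 5 × 0.3475^4 × 0.6525^1 = 0.047574
P(M+4) = 10 × 0.3475^3 × 0.6525^2 = 0.178659
P(M+6) = 10 × 0.3475^2 × 0.6525^3 = 0.335468
P(M+8) = 5 × 0.3475^1 × 0.6525^4 = 0.314954
P(M+10) = 0.6525^5 = 0.118278
The M+6 peak is largest (0.335468); scaling to 100 gives 1.51 : 14.18 : 53.26 : 100.00 : 93.88 : 35.26.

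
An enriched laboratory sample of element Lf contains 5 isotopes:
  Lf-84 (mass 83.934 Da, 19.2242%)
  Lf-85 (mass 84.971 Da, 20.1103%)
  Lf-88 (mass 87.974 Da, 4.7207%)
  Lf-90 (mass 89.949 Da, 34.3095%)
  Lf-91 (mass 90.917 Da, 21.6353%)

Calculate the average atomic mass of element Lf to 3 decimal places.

Average mass = Σ (abundance × isotope mass) = 0.192242 × 83.934 + 0.201103 × 84.971 + 0.047207 × 87.974 + 0.343095 × 89.949 + 0.216353 × 90.917
= 16.1356 + 17.0879 + 4.1530 + 30.8611 + 19.6702 = 87.9078 Da

87.908 Da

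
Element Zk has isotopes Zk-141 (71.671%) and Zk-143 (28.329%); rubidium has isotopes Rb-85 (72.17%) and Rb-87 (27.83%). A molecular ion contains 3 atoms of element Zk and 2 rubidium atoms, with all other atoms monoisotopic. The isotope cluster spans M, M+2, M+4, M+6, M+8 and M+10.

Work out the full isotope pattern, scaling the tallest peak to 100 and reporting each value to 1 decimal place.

51.1 : 100.0 : 78.3 : 30.6 : 6.0 : 0.5

Element Zk pattern (n=3): 0.36815474 : 0.43655546 : 0.17255486 : 0.02273494
Rubidium pattern (n=2): 0.52085089 : 0.40169822 : 0.07745089
Convolve the two distributions (both contribute in 2-u steps):
  M: 0.36815474×0.52085089 = 0.191754
  M+2: 0.36815474×0.40169822 + 0.43655546×0.52085089 = 0.375267
  M+4: 0.36815474×0.07745089 + 0.43655546×0.40169822 + 0.17255486×0.52085089 = 0.293753
  M+6: 0.43655546×0.07745089 + 0.17255486×0.40169822 + 0.02273494×0.52085089 = 0.114968
  M+8: 0.17255486×0.07745089 + 0.02273494×0.40169822 = 0.022497
  M+10: 0.02273494×0.07745089 = 0.001761
Scale to base peak (0.375267) = 100: 51.1 : 100.0 : 78.3 : 30.6 : 6.0 : 0.5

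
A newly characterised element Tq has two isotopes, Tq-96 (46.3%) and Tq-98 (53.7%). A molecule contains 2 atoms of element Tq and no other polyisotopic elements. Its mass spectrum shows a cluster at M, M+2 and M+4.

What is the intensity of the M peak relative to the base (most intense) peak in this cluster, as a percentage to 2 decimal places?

43.11%

Binomial terms of (0.463 + 0.537)^2: M 0.2144, M+2 0.4973, M+4 0.2884 → M+2 is the base peak.
P(M+2) = C(2,1) × 0.463^1 × 0.537^1 = 2 × 0.4630 × 0.5370 = 0.497262 (base)
P(M) = C(2,0) × 0.463^2 × 0.537^0 = 1 × 0.214369 × 1.0000 = 0.214369
Relative intensity = 0.214369 / 0.497262 × 100 = 43.11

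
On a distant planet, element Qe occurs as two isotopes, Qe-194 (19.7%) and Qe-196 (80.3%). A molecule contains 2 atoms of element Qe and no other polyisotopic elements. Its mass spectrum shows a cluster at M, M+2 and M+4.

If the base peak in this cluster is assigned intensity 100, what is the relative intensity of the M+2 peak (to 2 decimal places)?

49.07

Binomial terms of (0.197 + 0.803)^2: M 0.0388, M+2 0.3164, M+4 0.6448 → M+4 is the base peak.
P(M+4) = C(2,2) × 0.197^0 × 0.803^2 = 1 × 1.0000 × 0.644809 = 0.644809 (base)
P(M+2) = C(2,1) × 0.197^1 × 0.803^1 = 2 × 0.1970 × 0.8030 = 0.316382
Relative intensity = 0.316382 / 0.644809 × 100 = 49.07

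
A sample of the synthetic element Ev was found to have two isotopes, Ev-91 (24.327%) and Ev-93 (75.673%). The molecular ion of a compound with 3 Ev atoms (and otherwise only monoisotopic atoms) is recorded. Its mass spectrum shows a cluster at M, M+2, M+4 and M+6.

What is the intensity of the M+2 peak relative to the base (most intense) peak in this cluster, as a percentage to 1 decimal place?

31.0%

Term probabilities: M 0.0144, M+2 0.1344, M+4 0.4179, M+6 0.4333. Base peak = M+6.
P(M+6) = C(3,3) × 0.24327^0 × 0.75673^3 = 1 × 1.0000 × 0.43333409 = 0.433334 (base)
P(M+2) = C(3,1) × 0.24327^2 × 0.75673^1 = 3 × 0.05918029 × 0.75673 = 0.134351
Relative intensity = 0.134351 / 0.433334 × 100 = 31.0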